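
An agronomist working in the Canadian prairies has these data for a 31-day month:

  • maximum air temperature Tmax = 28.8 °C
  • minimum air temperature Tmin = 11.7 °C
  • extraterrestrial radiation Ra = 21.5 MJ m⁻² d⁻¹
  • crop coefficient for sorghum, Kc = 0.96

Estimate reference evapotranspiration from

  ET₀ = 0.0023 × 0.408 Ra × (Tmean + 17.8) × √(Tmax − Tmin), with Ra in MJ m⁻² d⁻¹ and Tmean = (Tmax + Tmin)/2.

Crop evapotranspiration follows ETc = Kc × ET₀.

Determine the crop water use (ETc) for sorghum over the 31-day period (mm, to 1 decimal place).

Tmean = (28.8 + 11.7)/2 = 20.25 °C
0.408 Ra = 0.408 × 21.5 = 8.7720 mm/d equivalent
ET₀ = 0.0023 × 8.7720 × (20.25 + 17.8) × √17.1 = 0.0023 × 8.7720 × 38.05 × 4.1352 = 3.1745 mm/d
ETc = Kc × ET₀ = 0.96 × 3.1745 = 3.0475 mm/d
Over 31 days: 3.0475 × 31 = 94.473 mm

94.5 mm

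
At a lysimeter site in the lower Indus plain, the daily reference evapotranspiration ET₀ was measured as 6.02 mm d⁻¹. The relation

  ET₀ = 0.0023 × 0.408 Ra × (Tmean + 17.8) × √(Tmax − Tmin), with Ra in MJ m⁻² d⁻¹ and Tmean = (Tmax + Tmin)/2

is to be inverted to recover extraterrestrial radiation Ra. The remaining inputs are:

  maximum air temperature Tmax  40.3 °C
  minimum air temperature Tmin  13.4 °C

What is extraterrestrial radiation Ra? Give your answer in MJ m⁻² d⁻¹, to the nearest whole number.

Tmean = (40.3+13.4)/2 = 26.85 °C; ΔT = 26.9
Ra = ET₀ / [0.0023 × 0.408 × (Tmean+17.8) × √ΔT]
   = 6.02 / (0.0023 × 0.408 × 44.65 × 5.1865) = 27.702 MJ m⁻² d⁻¹

28 MJ m⁻² d⁻¹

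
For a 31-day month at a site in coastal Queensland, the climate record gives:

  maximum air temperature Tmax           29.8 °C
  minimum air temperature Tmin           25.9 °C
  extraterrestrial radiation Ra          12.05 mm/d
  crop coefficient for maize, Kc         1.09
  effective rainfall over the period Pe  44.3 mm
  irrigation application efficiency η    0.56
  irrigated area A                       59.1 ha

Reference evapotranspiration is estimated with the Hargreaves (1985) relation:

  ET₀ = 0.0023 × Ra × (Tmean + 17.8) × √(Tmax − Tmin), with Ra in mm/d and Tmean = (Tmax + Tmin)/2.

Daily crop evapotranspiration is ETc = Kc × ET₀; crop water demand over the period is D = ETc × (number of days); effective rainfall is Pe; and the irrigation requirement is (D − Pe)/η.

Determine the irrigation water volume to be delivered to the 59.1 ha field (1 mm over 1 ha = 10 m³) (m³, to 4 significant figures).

Tmean = (29.8 + 25.9)/2 = 27.85 °C
ET₀ = 0.0023 × 12.05 × (27.85 + 17.8) × √3.9 = 0.0023 × 12.05 × 45.65 × 1.9748 = 2.4985 mm/d
ETc = Kc × ET₀ = 1.09 × 2.4985 = 2.7234 mm/d
Crop demand D = ETc × 31 d = 2.7234 × 31 = 84.425 mm
D − Pe = 84.425 − 44.3 = 40.125 mm
Gross irrigation = 40.125 / 0.56 = 71.652 mm
Volume = 71.652 mm × 59.1 ha × 10 = 42346.3 m³

42350 m³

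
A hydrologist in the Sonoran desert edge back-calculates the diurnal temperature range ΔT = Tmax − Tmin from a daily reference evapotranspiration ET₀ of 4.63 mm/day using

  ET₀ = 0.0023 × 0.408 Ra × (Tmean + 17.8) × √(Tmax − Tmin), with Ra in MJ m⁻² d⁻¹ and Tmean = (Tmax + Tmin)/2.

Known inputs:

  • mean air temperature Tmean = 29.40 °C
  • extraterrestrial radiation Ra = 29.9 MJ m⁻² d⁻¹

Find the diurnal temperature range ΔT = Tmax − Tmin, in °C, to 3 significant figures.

12.2 °C

√ΔT = ET₀ / [0.0023 × 0.408 × Ra × (Tmean+17.8)] = 4.63 / (0.0023 × 12.1992 × 47.20) = 3.4961
ΔT = 3.4961² = 12.223 °C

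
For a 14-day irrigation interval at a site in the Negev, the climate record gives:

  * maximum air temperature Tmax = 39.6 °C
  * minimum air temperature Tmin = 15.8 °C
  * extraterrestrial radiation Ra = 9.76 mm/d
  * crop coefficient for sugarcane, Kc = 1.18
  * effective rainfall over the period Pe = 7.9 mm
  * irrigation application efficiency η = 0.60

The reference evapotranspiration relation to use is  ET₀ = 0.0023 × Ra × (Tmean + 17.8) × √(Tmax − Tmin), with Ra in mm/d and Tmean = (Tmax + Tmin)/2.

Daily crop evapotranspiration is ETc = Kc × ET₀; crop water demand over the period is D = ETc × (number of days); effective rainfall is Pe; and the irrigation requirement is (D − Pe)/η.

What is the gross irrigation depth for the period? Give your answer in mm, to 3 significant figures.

Tmean = (39.6 + 15.8)/2 = 27.70 °C
ET₀ = 0.0023 × 9.76 × (27.70 + 17.8) × √23.8 = 0.0023 × 9.76 × 45.50 × 4.8785 = 4.9828 mm/d
ETc = Kc × ET₀ = 1.18 × 4.9828 = 5.8797 mm/d
Crop demand D = ETc × 14 d = 5.8797 × 14 = 82.316 mm
D − Pe = 82.316 − 7.9 = 74.416 mm
Gross irrigation = 74.416 / 0.60 = 124.027 mm

124 mm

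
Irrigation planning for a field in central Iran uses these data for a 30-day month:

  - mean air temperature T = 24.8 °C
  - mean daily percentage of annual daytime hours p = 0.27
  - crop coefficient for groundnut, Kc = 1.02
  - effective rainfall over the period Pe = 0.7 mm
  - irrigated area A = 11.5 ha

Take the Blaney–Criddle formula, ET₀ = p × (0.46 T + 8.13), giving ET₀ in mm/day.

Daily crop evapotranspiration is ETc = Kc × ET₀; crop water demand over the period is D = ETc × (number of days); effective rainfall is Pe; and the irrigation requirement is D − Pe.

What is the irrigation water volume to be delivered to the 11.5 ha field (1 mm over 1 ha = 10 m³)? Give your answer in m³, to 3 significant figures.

18500 m³

ET₀ = 0.27 × (0.46 × 24.8 + 8.13) = 0.27 × 19.538 = 5.2753 mm/d
ETc = Kc × ET₀ = 1.02 × 5.2753 = 5.3808 mm/d
Crop demand D = ETc × 30 d = 5.3808 × 30 = 161.424 mm
D − Pe = 161.424 − 0.7 = 160.724 mm
Volume = 160.724 mm × 11.5 ha × 10 = 18483.3 m³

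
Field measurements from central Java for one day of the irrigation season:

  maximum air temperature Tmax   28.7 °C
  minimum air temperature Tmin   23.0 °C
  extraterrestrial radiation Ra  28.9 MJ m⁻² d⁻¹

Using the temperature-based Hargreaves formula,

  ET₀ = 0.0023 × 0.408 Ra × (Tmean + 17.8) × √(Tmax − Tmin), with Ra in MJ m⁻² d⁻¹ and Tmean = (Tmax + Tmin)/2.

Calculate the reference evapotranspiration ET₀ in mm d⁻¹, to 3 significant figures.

Tmean = (28.7 + 23.0)/2 = 25.85 °C
0.408 Ra = 0.408 × 28.9 = 11.7912 mm/d equivalent
ET₀ = 0.0023 × 11.7912 × (25.85 + 17.8) × √5.7 = 0.0023 × 11.7912 × 43.65 × 2.3875 = 2.8263 mm/d

2.83 mm d⁻¹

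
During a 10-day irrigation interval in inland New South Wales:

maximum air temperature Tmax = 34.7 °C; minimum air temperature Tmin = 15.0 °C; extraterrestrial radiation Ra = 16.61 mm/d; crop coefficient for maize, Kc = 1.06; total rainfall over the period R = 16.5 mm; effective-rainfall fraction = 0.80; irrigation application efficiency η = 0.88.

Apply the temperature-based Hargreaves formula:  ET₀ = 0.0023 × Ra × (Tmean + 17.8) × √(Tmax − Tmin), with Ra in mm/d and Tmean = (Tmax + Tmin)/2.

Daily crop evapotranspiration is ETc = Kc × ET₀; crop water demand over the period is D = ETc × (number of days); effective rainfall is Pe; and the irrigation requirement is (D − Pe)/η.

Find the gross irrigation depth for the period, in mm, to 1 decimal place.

72.1 mm

Tmean = (34.7 + 15.0)/2 = 24.85 °C
ET₀ = 0.0023 × 16.61 × (24.85 + 17.8) × √19.7 = 0.0023 × 16.61 × 42.65 × 4.4385 = 7.2319 mm/d
ETc = Kc × ET₀ = 1.06 × 7.2319 = 7.6658 mm/d
Crop demand D = ETc × 10 d = 7.6658 × 10 = 76.658 mm
Pe = 0.80 × 16.5 = 13.200 mm
D − Pe = 76.658 − 13.200 = 63.458 mm
Gross irrigation = 63.458 / 0.88 = 72.111 mm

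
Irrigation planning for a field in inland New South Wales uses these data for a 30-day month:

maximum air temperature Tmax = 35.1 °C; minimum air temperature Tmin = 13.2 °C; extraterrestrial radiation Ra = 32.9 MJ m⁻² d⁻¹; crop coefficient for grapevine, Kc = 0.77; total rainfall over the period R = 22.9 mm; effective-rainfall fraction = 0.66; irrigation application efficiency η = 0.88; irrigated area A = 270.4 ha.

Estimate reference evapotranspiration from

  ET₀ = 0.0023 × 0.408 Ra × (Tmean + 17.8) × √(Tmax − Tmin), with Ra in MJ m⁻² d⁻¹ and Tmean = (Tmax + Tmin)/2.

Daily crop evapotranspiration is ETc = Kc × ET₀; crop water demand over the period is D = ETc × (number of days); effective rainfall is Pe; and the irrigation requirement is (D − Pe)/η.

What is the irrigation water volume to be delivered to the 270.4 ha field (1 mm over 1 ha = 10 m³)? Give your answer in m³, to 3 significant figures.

Tmean = (35.1 + 13.2)/2 = 24.15 °C
0.408 Ra = 0.408 × 32.9 = 13.4232 mm/d equivalent
ET₀ = 0.0023 × 13.4232 × (24.15 + 17.8) × √21.9 = 0.0023 × 13.4232 × 41.95 × 4.6797 = 6.0609 mm/d
ETc = Kc × ET₀ = 0.77 × 6.0609 = 4.6669 mm/d
Crop demand D = ETc × 30 d = 4.6669 × 30 = 140.007 mm
Pe = 0.66 × 22.9 = 15.114 mm
D − Pe = 140.007 − 15.114 = 124.893 mm
Gross irrigation = 124.893 / 0.88 = 141.924 mm
Volume = 141.924 mm × 270.4 ha × 10 = 383762.5 m³

384000 m³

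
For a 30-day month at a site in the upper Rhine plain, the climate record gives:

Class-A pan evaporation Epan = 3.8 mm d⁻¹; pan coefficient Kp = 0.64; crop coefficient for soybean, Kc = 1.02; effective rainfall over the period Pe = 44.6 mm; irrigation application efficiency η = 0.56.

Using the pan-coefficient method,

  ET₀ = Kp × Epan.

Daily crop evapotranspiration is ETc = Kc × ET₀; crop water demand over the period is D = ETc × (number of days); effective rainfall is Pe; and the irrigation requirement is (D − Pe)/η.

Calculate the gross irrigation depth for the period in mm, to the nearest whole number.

ET₀ = 0.64 × 3.8 = 2.4320 mm/d
ETc = Kc × ET₀ = 1.02 × 2.4320 = 2.4806 mm/d
Crop demand D = ETc × 30 d = 2.4806 × 30 = 74.418 mm
D − Pe = 74.418 − 44.6 = 29.818 mm
Gross irrigation = 29.818 / 0.56 = 53.246 mm

53 mm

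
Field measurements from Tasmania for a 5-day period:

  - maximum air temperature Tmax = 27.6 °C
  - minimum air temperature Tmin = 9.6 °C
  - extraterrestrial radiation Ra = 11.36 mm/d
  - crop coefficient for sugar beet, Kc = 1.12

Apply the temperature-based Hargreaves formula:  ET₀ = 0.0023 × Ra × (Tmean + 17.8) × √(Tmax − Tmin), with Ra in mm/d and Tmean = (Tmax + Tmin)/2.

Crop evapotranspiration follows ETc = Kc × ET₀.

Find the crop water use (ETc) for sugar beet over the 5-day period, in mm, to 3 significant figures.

Tmean = (27.6 + 9.6)/2 = 18.60 °C
ET₀ = 0.0023 × 11.36 × (18.60 + 17.8) × √18.0 = 0.0023 × 11.36 × 36.40 × 4.2426 = 4.0350 mm/d
ETc = Kc × ET₀ = 1.12 × 4.0350 = 4.5192 mm/d
Over 5 days: 4.5192 × 5 = 22.596 mm

22.6 mm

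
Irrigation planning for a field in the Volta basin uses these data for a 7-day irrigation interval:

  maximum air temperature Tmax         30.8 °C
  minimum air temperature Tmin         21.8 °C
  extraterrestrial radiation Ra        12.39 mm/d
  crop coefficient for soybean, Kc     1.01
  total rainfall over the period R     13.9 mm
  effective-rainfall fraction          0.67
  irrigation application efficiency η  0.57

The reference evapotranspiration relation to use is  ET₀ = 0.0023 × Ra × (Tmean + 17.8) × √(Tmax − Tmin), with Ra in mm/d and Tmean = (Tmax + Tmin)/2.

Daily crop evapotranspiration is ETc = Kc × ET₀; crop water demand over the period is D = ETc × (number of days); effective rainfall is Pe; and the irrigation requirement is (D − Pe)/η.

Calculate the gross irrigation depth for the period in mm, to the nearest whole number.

30 mm

Tmean = (30.8 + 21.8)/2 = 26.30 °C
ET₀ = 0.0023 × 12.39 × (26.30 + 17.8) × √9.0 = 0.0023 × 12.39 × 44.10 × 3.0000 = 3.7702 mm/d
ETc = Kc × ET₀ = 1.01 × 3.7702 = 3.8079 mm/d
Crop demand D = ETc × 7 d = 3.8079 × 7 = 26.655 mm
Pe = 0.67 × 13.9 = 9.313 mm
D − Pe = 26.655 − 9.313 = 17.342 mm
Gross irrigation = 17.342 / 0.57 = 30.425 mm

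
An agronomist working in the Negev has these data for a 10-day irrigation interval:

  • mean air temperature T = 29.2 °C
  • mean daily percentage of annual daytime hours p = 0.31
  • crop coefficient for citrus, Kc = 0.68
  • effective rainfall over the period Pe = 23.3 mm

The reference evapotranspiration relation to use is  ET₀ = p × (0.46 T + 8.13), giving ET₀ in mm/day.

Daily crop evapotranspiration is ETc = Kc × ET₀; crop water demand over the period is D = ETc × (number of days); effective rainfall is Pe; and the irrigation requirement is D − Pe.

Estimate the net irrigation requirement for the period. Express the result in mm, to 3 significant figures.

22.2 mm

ET₀ = 0.31 × (0.46 × 29.2 + 8.13) = 0.31 × 21.562 = 6.6842 mm/d
ETc = Kc × ET₀ = 0.68 × 6.6842 = 4.5453 mm/d
Crop demand D = ETc × 10 d = 4.5453 × 10 = 45.453 mm
D − Pe = 45.453 − 23.3 = 22.153 mm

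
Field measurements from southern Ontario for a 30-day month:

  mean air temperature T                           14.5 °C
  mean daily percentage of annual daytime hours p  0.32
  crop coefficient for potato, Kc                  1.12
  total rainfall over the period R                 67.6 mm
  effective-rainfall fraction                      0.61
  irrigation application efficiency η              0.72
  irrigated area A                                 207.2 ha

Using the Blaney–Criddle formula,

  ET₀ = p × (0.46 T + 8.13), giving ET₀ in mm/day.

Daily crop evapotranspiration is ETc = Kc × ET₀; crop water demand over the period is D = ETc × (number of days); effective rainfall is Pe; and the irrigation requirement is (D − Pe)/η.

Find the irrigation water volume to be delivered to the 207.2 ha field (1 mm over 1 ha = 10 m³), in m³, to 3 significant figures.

ET₀ = 0.32 × (0.46 × 14.5 + 8.13) = 0.32 × 14.800 = 4.7360 mm/d
ETc = Kc × ET₀ = 1.12 × 4.7360 = 5.3043 mm/d
Crop demand D = ETc × 30 d = 5.3043 × 30 = 159.129 mm
Pe = 0.61 × 67.6 = 41.236 mm
D − Pe = 159.129 − 41.236 = 117.893 mm
Gross irrigation = 117.893 / 0.72 = 163.740 mm
Volume = 163.740 mm × 207.2 ha × 10 = 339269.3 m³

339000 m³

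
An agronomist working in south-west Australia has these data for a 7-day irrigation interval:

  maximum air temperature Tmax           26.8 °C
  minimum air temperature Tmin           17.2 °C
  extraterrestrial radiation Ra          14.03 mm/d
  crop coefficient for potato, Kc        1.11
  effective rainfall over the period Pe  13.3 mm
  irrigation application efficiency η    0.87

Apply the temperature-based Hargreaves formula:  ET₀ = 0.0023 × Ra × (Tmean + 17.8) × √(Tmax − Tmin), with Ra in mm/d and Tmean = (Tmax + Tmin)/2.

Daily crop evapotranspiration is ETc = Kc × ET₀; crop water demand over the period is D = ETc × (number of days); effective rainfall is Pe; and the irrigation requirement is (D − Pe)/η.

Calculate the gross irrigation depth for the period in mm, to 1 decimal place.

Tmean = (26.8 + 17.2)/2 = 22.00 °C
ET₀ = 0.0023 × 14.03 × (22.00 + 17.8) × √9.6 = 0.0023 × 14.03 × 39.80 × 3.0984 = 3.9793 mm/d
ETc = Kc × ET₀ = 1.11 × 3.9793 = 4.4170 mm/d
Crop demand D = ETc × 7 d = 4.4170 × 7 = 30.919 mm
D − Pe = 30.919 − 13.3 = 17.619 mm
Gross irrigation = 17.619 / 0.87 = 20.252 mm

20.3 mm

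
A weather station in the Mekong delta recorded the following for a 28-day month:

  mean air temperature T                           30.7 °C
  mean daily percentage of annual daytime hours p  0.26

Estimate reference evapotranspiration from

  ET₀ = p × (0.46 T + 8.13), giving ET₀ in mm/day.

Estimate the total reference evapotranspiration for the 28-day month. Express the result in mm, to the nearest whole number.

ET₀ = 0.26 × (0.46 × 30.7 + 8.13) = 0.26 × 22.252 = 5.7855 mm/d
Monthly total = 5.7855 × 28 = 161.994 mm

162 mm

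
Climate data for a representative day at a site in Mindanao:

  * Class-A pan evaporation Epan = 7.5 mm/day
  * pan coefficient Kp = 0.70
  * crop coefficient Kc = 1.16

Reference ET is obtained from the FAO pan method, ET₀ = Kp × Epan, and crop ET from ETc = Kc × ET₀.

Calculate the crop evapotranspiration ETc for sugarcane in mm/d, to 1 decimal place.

6.1 mm/d

ET₀ = 0.70 × 7.5 = 5.2500 mm/d
ETc = Kc × ET₀ = 1.16 × 5.2500 = 6.0900 mm/d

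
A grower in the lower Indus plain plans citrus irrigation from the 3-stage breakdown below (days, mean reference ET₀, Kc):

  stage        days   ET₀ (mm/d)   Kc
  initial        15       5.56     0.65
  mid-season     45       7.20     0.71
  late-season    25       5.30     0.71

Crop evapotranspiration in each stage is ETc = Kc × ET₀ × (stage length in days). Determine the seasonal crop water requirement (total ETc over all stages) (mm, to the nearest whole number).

initial: 0.65 × 5.56 × 15 = 54.21 mm
mid-season: 0.71 × 7.20 × 45 = 230.04 mm
late-season: 0.71 × 5.30 × 25 = 94.08 mm
Seasonal total = 378.33 mm

378 mm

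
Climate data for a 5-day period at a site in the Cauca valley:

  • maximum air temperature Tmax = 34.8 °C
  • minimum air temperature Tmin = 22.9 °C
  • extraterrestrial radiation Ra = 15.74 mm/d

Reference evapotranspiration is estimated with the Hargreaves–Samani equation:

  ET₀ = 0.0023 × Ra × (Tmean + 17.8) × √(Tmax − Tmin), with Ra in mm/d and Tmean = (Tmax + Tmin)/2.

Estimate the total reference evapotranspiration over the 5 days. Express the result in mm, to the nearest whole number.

29 mm

Tmean = (34.8 + 22.9)/2 = 28.85 °C
ET₀ = 0.0023 × 15.74 × (28.85 + 17.8) × √11.9 = 0.0023 × 15.74 × 46.65 × 3.4496 = 5.8258 mm/d
Over 5 days: 5.8258 × 5 = 29.129 mm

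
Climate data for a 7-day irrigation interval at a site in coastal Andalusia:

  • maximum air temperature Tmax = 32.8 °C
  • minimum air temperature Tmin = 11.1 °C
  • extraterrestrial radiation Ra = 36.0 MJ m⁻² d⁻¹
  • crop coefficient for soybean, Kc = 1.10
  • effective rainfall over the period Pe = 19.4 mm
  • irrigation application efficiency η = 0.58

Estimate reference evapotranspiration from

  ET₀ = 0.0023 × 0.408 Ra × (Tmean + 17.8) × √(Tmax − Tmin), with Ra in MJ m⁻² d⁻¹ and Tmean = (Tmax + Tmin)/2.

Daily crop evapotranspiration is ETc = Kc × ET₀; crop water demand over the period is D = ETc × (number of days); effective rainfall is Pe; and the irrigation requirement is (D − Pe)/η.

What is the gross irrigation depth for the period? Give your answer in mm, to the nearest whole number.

50 mm

Tmean = (32.8 + 11.1)/2 = 21.95 °C
0.408 Ra = 0.408 × 36.0 = 14.6880 mm/d equivalent
ET₀ = 0.0023 × 14.6880 × (21.95 + 17.8) × √21.7 = 0.0023 × 14.6880 × 39.75 × 4.6583 = 6.2554 mm/d
ETc = Kc × ET₀ = 1.10 × 6.2554 = 6.8809 mm/d
Crop demand D = ETc × 7 d = 6.8809 × 7 = 48.166 mm
D − Pe = 48.166 − 19.4 = 28.766 mm
Gross irrigation = 28.766 / 0.58 = 49.597 mm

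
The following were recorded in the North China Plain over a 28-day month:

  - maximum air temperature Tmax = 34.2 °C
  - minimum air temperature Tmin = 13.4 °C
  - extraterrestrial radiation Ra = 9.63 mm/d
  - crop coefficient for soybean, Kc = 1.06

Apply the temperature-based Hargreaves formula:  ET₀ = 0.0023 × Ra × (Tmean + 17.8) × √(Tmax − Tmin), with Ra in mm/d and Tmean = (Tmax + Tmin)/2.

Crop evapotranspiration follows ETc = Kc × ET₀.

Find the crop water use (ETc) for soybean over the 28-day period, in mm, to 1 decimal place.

124.7 mm

Tmean = (34.2 + 13.4)/2 = 23.80 °C
ET₀ = 0.0023 × 9.63 × (23.80 + 17.8) × √20.8 = 0.0023 × 9.63 × 41.60 × 4.5607 = 4.2022 mm/d
ETc = Kc × ET₀ = 1.06 × 4.2022 = 4.4543 mm/d
Over 28 days: 4.4543 × 28 = 124.720 mm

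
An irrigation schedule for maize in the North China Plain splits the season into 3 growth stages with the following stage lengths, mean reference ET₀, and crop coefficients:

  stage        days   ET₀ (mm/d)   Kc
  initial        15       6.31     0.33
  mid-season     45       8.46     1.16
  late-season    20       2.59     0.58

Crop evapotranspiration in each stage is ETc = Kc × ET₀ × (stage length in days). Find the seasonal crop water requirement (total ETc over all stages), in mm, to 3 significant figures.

503 mm

initial: 0.33 × 6.31 × 15 = 31.23 mm
mid-season: 1.16 × 8.46 × 45 = 441.61 mm
late-season: 0.58 × 2.59 × 20 = 30.04 mm
Seasonal total = 502.88 mm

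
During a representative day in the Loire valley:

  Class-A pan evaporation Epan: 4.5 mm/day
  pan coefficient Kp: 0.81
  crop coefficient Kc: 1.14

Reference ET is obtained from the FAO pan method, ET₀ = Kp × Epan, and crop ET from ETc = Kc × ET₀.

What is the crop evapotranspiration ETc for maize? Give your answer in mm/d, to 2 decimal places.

ET₀ = 0.81 × 4.5 = 3.6450 mm/d
ETc = Kc × ET₀ = 1.14 × 3.6450 = 4.1553 mm/d

4.16 mm/d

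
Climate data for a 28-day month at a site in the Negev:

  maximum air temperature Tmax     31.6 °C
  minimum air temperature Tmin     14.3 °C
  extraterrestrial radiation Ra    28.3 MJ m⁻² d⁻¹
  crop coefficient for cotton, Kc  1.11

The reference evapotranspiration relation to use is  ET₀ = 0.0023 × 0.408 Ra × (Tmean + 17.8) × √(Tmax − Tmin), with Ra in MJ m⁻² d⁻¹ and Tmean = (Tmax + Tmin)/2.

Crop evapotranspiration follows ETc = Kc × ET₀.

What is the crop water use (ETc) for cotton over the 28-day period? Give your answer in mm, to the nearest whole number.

140 mm

Tmean = (31.6 + 14.3)/2 = 22.95 °C
0.408 Ra = 0.408 × 28.3 = 11.5464 mm/d equivalent
ET₀ = 0.0023 × 11.5464 × (22.95 + 17.8) × √17.3 = 0.0023 × 11.5464 × 40.75 × 4.1593 = 4.5011 mm/d
ETc = Kc × ET₀ = 1.11 × 4.5011 = 4.9962 mm/d
Over 28 days: 4.9962 × 28 = 139.894 mm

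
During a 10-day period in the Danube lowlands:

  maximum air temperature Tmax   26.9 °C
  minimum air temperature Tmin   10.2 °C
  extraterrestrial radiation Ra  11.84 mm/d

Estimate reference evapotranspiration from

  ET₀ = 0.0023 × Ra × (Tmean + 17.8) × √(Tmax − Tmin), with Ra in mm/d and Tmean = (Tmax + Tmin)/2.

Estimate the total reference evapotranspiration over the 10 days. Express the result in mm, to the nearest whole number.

40 mm

Tmean = (26.9 + 10.2)/2 = 18.55 °C
ET₀ = 0.0023 × 11.84 × (18.55 + 17.8) × √16.7 = 0.0023 × 11.84 × 36.35 × 4.0866 = 4.0453 mm/d
Over 10 days: 4.0453 × 10 = 40.453 mm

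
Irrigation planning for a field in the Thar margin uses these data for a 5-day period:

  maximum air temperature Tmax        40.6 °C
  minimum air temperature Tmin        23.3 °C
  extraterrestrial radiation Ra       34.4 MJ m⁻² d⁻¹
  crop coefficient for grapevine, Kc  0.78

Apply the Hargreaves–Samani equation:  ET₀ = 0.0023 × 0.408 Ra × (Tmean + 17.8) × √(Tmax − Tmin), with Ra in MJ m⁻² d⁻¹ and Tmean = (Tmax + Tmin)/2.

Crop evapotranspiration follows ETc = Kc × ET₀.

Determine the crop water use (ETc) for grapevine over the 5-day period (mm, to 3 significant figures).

26.1 mm

Tmean = (40.6 + 23.3)/2 = 31.95 °C
0.408 Ra = 0.408 × 34.4 = 14.0352 mm/d equivalent
ET₀ = 0.0023 × 14.0352 × (31.95 + 17.8) × √17.3 = 0.0023 × 14.0352 × 49.75 × 4.1593 = 6.6797 mm/d
ETc = Kc × ET₀ = 0.78 × 6.6797 = 5.2102 mm/d
Over 5 days: 5.2102 × 5 = 26.051 mm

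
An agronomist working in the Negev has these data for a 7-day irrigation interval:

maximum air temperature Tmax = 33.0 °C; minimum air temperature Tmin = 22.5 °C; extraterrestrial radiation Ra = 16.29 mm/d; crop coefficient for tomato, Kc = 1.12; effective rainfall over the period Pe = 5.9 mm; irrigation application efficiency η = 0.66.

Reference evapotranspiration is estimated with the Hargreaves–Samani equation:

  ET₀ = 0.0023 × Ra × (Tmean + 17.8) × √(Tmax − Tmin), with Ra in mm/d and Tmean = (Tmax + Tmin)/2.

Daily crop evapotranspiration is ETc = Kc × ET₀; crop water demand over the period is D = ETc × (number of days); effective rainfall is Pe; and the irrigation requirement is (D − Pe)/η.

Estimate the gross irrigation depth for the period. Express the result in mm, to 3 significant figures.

Tmean = (33.0 + 22.5)/2 = 27.75 °C
ET₀ = 0.0023 × 16.29 × (27.75 + 17.8) × √10.5 = 0.0023 × 16.29 × 45.55 × 3.2404 = 5.5301 mm/d
ETc = Kc × ET₀ = 1.12 × 5.5301 = 6.1937 mm/d
Crop demand D = ETc × 7 d = 6.1937 × 7 = 43.356 mm
D − Pe = 43.356 − 5.9 = 37.456 mm
Gross irrigation = 37.456 / 0.66 = 56.752 mm

56.8 mm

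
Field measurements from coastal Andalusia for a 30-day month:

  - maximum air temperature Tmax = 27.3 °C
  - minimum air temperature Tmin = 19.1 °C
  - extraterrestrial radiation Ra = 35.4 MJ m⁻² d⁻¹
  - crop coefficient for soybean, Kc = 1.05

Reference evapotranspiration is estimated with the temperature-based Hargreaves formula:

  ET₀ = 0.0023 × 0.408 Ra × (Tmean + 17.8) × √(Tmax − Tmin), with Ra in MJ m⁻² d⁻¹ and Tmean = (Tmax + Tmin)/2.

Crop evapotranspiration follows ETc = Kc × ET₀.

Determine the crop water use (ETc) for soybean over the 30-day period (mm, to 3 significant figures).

Tmean = (27.3 + 19.1)/2 = 23.20 °C
0.408 Ra = 0.408 × 35.4 = 14.4432 mm/d equivalent
ET₀ = 0.0023 × 14.4432 × (23.20 + 17.8) × √8.2 = 0.0023 × 14.4432 × 41.00 × 2.8636 = 3.9002 mm/d
ETc = Kc × ET₀ = 1.05 × 3.9002 = 4.0952 mm/d
Over 30 days: 4.0952 × 30 = 122.856 mm

123 mm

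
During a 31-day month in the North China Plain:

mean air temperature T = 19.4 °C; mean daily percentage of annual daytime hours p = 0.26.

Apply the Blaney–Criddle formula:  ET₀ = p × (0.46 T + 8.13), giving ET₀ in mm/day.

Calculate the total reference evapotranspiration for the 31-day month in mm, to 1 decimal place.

ET₀ = 0.26 × (0.46 × 19.4 + 8.13) = 0.26 × 17.054 = 4.4340 mm/d
Monthly total = 4.4340 × 31 = 137.454 mm

137.5 mm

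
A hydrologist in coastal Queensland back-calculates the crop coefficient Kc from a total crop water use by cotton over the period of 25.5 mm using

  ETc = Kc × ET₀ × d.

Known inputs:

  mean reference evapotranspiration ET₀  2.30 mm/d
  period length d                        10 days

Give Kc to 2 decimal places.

ETc = Kc × ET₀ × d  ⇒  Kc = ETc / (ET₀ × d)
Kc = 25.5 / (2.30 × 10) = 25.5 / 23.00 = 1.1087

1.11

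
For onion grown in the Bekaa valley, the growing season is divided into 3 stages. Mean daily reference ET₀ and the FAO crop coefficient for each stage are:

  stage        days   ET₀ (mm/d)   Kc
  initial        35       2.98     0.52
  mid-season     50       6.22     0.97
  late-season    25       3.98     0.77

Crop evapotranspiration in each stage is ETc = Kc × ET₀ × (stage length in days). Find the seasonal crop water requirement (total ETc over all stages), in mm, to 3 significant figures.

433 mm

initial: 0.52 × 2.98 × 35 = 54.24 mm
mid-season: 0.97 × 6.22 × 50 = 301.67 mm
late-season: 0.77 × 3.98 × 25 = 76.62 mm
Seasonal total = 432.53 mm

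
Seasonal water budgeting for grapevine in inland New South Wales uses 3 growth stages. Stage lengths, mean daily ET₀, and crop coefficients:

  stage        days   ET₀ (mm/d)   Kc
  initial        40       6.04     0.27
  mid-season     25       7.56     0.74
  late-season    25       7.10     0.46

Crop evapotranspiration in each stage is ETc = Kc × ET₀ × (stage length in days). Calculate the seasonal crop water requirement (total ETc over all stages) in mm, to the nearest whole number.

287 mm

initial: 0.27 × 6.04 × 40 = 65.23 mm
mid-season: 0.74 × 7.56 × 25 = 139.86 mm
late-season: 0.46 × 7.10 × 25 = 81.65 mm
Seasonal total = 286.74 mm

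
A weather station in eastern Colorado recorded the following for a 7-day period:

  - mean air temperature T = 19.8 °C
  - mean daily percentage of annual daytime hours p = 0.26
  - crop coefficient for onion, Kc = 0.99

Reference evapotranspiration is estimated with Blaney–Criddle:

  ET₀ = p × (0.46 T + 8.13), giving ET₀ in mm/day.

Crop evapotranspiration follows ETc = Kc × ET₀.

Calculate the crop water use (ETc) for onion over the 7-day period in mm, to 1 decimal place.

31.1 mm

ET₀ = 0.26 × (0.46 × 19.8 + 8.13) = 0.26 × 17.238 = 4.4819 mm/d
ETc = Kc × ET₀ = 0.99 × 4.4819 = 4.4371 mm/d
Over 7 days: 4.4371 × 7 = 31.060 mm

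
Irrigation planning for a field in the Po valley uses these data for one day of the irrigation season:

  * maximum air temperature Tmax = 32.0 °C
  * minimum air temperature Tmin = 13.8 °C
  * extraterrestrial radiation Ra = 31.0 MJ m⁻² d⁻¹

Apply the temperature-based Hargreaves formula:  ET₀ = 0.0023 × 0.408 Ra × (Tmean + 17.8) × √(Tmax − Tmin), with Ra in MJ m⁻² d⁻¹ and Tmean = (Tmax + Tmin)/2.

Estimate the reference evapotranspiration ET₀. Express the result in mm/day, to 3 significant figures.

5.05 mm/day

Tmean = (32.0 + 13.8)/2 = 22.90 °C
0.408 Ra = 0.408 × 31.0 = 12.6480 mm/d equivalent
ET₀ = 0.0023 × 12.6480 × (22.90 + 17.8) × √18.2 = 0.0023 × 12.6480 × 40.70 × 4.2661 = 5.0510 mm/d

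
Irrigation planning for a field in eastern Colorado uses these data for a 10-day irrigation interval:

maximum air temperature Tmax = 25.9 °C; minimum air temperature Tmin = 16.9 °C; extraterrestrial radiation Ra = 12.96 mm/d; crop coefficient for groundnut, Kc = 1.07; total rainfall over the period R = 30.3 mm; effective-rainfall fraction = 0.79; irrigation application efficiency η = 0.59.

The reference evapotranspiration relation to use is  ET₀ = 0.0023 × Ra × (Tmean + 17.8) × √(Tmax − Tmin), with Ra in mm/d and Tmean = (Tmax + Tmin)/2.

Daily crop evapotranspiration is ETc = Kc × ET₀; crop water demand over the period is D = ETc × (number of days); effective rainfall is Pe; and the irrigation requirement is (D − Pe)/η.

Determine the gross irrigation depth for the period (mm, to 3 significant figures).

23.0 mm

Tmean = (25.9 + 16.9)/2 = 21.40 °C
ET₀ = 0.0023 × 12.96 × (21.40 + 17.8) × √9.0 = 0.0023 × 12.96 × 39.20 × 3.0000 = 3.5054 mm/d
ETc = Kc × ET₀ = 1.07 × 3.5054 = 3.7508 mm/d
Crop demand D = ETc × 10 d = 3.7508 × 10 = 37.508 mm
Pe = 0.79 × 30.3 = 23.937 mm
D − Pe = 37.508 − 23.937 = 13.571 mm
Gross irrigation = 13.571 / 0.59 = 23.002 mm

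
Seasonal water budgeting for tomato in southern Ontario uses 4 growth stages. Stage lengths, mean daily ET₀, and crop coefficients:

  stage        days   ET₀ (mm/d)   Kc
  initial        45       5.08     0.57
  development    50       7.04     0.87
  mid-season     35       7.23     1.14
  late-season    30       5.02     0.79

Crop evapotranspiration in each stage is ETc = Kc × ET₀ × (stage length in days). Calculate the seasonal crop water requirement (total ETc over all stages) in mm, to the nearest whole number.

844 mm

initial: 0.57 × 5.08 × 45 = 130.30 mm
development: 0.87 × 7.04 × 50 = 306.24 mm
mid-season: 1.14 × 7.23 × 35 = 288.48 mm
late-season: 0.79 × 5.02 × 30 = 118.97 mm
Seasonal total = 843.99 mm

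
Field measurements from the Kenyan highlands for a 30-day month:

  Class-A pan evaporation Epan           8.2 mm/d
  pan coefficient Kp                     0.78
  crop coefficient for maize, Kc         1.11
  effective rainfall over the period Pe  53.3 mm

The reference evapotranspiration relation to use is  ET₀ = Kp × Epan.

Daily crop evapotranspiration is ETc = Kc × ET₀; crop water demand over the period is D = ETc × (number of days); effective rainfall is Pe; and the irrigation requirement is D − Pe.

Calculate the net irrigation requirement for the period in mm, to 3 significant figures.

ET₀ = 0.78 × 8.2 = 6.3960 mm/d
ETc = Kc × ET₀ = 1.11 × 6.3960 = 7.0996 mm/d
Crop demand D = ETc × 30 d = 7.0996 × 30 = 212.988 mm
D − Pe = 212.988 − 53.3 = 159.688 mm

160 mm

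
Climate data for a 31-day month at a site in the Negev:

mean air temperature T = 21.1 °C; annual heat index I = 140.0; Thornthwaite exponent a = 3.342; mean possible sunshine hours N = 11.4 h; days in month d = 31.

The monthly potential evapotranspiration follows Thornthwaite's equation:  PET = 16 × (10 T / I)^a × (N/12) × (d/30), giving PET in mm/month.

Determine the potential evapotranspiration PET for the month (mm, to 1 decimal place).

61.9 mm

10T/I = 10 × 21.1 / 140.0 = 1.5071
(10T/I)^a = 1.5071^3.342 = 3.9387
Uncorrected PET = 16 × 3.9387 = 63.019 mm
Correction = (N/12)(d/30) = (11.4/12)(31/30) = 0.9817
PET = 63.019 × 0.9817 = 61.866 mm/month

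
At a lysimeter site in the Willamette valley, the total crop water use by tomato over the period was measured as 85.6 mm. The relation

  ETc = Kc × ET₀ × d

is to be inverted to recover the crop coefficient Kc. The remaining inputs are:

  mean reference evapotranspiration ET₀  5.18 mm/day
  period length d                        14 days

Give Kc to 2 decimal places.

ETc = Kc × ET₀ × d  ⇒  Kc = ETc / (ET₀ × d)
Kc = 85.6 / (5.18 × 14) = 85.6 / 72.52 = 1.1804

1.18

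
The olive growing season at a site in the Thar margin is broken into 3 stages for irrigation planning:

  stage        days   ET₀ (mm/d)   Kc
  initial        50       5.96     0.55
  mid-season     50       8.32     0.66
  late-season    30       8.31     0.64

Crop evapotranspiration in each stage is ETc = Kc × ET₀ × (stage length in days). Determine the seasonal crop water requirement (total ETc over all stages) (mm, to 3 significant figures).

initial: 0.55 × 5.96 × 50 = 163.90 mm
mid-season: 0.66 × 8.32 × 50 = 274.56 mm
late-season: 0.64 × 8.31 × 30 = 159.55 mm
Seasonal total = 598.01 mm

598 mm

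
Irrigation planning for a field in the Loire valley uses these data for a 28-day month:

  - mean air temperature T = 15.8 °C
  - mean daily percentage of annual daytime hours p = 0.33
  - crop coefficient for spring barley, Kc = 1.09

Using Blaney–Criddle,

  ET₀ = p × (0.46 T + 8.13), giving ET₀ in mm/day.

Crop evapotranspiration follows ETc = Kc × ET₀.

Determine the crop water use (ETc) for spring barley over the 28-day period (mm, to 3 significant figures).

ET₀ = 0.33 × (0.46 × 15.8 + 8.13) = 0.33 × 15.398 = 5.0813 mm/d
ETc = Kc × ET₀ = 1.09 × 5.0813 = 5.5386 mm/d
Over 28 days: 5.5386 × 28 = 155.081 mm

155 mm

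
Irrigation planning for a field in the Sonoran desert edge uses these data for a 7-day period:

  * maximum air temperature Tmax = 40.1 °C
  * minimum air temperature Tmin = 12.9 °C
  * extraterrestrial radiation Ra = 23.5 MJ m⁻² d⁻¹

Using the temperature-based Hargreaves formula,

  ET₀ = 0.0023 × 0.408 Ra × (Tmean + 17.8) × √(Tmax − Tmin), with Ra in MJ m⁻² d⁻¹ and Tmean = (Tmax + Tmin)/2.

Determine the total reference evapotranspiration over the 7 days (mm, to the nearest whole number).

Tmean = (40.1 + 12.9)/2 = 26.50 °C
0.408 Ra = 0.408 × 23.5 = 9.5880 mm/d equivalent
ET₀ = 0.0023 × 9.5880 × (26.50 + 17.8) × √27.2 = 0.0023 × 9.5880 × 44.30 × 5.2154 = 5.0950 mm/d
Over 7 days: 5.0950 × 7 = 35.665 mm

36 mm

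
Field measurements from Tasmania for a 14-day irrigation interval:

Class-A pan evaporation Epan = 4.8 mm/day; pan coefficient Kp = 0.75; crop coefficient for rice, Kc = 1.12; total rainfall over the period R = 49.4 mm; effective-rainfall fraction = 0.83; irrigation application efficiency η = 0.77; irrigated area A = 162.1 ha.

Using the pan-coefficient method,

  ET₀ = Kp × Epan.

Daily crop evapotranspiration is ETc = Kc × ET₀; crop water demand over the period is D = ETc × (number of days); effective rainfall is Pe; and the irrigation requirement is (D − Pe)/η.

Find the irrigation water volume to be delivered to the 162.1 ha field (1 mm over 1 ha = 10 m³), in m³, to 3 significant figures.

32500 m³

ET₀ = 0.75 × 4.8 = 3.6000 mm/d
ETc = Kc × ET₀ = 1.12 × 3.6000 = 4.0320 mm/d
Crop demand D = ETc × 14 d = 4.0320 × 14 = 56.448 mm
Pe = 0.83 × 49.4 = 41.002 mm
D − Pe = 56.448 − 41.002 = 15.446 mm
Gross irrigation = 15.446 / 0.77 = 20.060 mm
Volume = 20.060 mm × 162.1 ha × 10 = 32517.3 m³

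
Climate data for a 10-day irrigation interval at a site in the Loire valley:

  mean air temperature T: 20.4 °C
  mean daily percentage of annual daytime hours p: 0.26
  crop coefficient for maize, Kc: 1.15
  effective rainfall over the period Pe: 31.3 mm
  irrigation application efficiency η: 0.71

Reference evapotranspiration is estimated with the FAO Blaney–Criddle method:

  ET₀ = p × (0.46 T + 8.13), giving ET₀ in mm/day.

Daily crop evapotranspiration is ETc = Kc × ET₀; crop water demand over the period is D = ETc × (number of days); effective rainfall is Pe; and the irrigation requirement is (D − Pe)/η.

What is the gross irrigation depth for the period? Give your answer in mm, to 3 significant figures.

29.7 mm

ET₀ = 0.26 × (0.46 × 20.4 + 8.13) = 0.26 × 17.514 = 4.5536 mm/d
ETc = Kc × ET₀ = 1.15 × 4.5536 = 5.2366 mm/d
Crop demand D = ETc × 10 d = 5.2366 × 10 = 52.366 mm
D − Pe = 52.366 − 31.3 = 21.066 mm
Gross irrigation = 21.066 / 0.71 = 29.670 mm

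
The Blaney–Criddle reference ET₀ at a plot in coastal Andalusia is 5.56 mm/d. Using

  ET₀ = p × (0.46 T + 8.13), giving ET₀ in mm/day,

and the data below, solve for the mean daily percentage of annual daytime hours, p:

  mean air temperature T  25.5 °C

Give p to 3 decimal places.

0.280

p = ET₀ / (0.46 T + 8.13) = 5.56 / (0.46 × 25.5 + 8.13) = 5.56 / 19.860 = 0.2800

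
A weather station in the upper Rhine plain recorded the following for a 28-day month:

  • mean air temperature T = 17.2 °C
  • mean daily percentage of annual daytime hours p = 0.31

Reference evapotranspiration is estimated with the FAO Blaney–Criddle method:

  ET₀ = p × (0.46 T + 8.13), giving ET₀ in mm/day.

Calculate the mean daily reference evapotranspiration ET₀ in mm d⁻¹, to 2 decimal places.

ET₀ = 0.31 × (0.46 × 17.2 + 8.13) = 0.31 × 16.042 = 4.9730 mm/d

4.97 mm d⁻¹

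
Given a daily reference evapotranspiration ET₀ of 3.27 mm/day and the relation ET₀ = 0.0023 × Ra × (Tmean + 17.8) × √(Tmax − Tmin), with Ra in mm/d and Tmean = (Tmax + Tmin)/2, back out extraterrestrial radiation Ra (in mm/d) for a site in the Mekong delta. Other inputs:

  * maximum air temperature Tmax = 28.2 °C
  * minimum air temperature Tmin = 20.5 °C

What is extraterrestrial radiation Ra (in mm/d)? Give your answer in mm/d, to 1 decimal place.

12.2 mm/d

Tmean = 24.35 °C; √ΔT = 2.7749
Ra = ET₀ / [0.0023 × (Tmean+17.8) × √ΔT] = 3.27 / (0.0023 × 42.15 × 2.7749) = 12.156 mm/d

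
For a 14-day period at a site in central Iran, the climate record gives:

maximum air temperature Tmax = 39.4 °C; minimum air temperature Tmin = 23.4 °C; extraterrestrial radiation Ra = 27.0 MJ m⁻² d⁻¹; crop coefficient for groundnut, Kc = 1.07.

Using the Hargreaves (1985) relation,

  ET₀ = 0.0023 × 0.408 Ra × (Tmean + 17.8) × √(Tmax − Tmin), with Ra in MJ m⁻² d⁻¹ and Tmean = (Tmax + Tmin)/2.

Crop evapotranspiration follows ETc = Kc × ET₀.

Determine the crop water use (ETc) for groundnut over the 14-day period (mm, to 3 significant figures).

Tmean = (39.4 + 23.4)/2 = 31.40 °C
0.408 Ra = 0.408 × 27.0 = 11.0160 mm/d equivalent
ET₀ = 0.0023 × 11.0160 × (31.40 + 17.8) × √16.0 = 0.0023 × 11.0160 × 49.20 × 4.0000 = 4.9863 mm/d
ETc = Kc × ET₀ = 1.07 × 4.9863 = 5.3353 mm/d
Over 14 days: 5.3353 × 14 = 74.694 mm

74.7 mm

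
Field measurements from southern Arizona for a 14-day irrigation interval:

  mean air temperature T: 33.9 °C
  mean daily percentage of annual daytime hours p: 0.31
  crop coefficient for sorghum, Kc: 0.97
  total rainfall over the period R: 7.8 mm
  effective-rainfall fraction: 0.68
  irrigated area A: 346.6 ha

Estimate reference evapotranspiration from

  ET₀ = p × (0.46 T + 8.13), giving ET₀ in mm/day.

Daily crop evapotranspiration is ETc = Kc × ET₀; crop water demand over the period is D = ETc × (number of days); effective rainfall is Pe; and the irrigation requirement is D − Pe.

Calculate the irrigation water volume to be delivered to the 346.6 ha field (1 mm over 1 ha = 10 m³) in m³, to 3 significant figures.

328000 m³

ET₀ = 0.31 × (0.46 × 33.9 + 8.13) = 0.31 × 23.724 = 7.3544 mm/d
ETc = Kc × ET₀ = 0.97 × 7.3544 = 7.1338 mm/d
Crop demand D = ETc × 14 d = 7.1338 × 14 = 99.873 mm
Pe = 0.68 × 7.8 = 5.304 mm
D − Pe = 99.873 − 5.304 = 94.569 mm
Volume = 94.569 mm × 346.6 ha × 10 = 327776.2 m³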